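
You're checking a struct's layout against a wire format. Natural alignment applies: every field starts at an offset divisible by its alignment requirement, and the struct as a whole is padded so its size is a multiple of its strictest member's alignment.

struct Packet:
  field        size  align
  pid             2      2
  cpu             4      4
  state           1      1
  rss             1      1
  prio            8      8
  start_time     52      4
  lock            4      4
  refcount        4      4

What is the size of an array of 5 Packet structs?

@0: pid [2B, align 2] → 2
+2 pad (align 4)
@4: cpu [4B, align 4] → 8
@8: state [1B, align 1] → 9
@9: rss [1B, align 1] → 10
+6 pad (align 8)
@16: prio [8B, align 8] → 24
@24: start_time [52B, align 4] → 76
@76: lock [4B, align 4] → 80
@80: refcount [4B, align 4] → 84
+4 tail pad (align 8)
size 88, align 8
array of 5: 5 × 88 = 440

440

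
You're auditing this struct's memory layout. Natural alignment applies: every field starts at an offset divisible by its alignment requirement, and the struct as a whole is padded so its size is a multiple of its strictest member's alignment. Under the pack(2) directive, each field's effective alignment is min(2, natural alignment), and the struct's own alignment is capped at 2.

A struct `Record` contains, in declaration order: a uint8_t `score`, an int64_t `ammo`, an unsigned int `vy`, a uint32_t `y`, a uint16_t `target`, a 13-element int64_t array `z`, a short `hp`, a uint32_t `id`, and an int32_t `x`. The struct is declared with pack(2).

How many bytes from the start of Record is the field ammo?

score at 0 (size 1, align 1) → ends 1
pad 1 to align 2 for ammo
ammo at 2 (size 8, align 2) → ends 10

2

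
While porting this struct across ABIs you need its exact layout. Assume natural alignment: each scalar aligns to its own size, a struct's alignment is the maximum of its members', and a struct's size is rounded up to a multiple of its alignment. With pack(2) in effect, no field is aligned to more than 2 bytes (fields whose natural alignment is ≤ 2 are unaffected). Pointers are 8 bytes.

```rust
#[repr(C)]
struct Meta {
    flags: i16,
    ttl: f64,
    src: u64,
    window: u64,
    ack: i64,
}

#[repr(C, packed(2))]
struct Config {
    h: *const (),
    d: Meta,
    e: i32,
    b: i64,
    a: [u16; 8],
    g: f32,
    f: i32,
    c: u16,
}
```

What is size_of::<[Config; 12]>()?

1032

Meta: flags at 0 (size 2, align 2) → ends 2; pad 6 to align 8 for ttl; ttl at 8 (size 8, align 8) → ends 16; src at 16 (size 8, align 8) → ends 24; window at 24 (size 8, align 8) → ends 32; ack at 32 (size 8, align 8) → ends 40; total 40 bytes, alignment 8
h at 0 (size 8, align 2) → ends 8
d at 8 (size 40, align 2) → ends 48
e at 48 (size 4, align 2) → ends 52
b at 52 (size 8, align 2) → ends 60
a at 60 (size 16, align 2) → ends 76
g at 76 (size 4, align 2) → ends 80
f at 80 (size 4, align 2) → ends 84
c at 84 (size 2, align 2) → ends 86
total 86 bytes, alignment 2
array of 12: 12 × 86 = 1032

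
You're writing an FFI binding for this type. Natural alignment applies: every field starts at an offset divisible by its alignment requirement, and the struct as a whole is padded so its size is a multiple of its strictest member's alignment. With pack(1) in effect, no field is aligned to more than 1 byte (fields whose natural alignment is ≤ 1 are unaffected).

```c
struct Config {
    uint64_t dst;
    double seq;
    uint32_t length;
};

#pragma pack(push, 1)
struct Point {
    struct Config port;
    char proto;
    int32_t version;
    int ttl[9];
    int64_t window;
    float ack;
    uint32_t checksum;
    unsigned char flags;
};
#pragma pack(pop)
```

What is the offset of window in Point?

65

Config: @0: dst [8B, align 8] → 8; @8: seq [8B, align 8] → 16; @16: length [4B, align 4] → 20; +4 tail pad (align 8); size 24, align 8
@0: port [24B, align 1] → 24
@24: proto [1B, align 1] → 25
@25: version [4B, align 1] → 29
@29: ttl [36B, align 1] → 65
@65: window [8B, align 1] → 73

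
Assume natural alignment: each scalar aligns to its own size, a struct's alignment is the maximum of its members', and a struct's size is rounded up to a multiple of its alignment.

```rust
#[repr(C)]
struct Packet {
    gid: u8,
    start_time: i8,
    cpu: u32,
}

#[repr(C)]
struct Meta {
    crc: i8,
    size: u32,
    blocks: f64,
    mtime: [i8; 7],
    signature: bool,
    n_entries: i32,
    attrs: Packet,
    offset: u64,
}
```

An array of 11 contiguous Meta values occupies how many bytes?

Packet: gid at 0 (size 1, align 1) → ends 1; start_time at 1 (size 1, align 1) → ends 2; pad 2 to align 4 for cpu; cpu at 4 (size 4, align 4) → ends 8; total 8 bytes, alignment 4
crc at 0 (size 1, align 1) → ends 1
pad 3 to align 4 for size
size at 4 (size 4, align 4) → ends 8
blocks at 8 (size 8, align 8) → ends 16
mtime at 16 (size 7, align 1) → ends 23
signature at 23 (size 1, align 1) → ends 24
n_entries at 24 (size 4, align 4) → ends 28
attrs at 28 (size 8, align 4) → ends 36
pad 4 to align 8 for offset
offset at 40 (size 8, align 8) → ends 48
total 48 bytes, alignment 8
array of 11: 11 × 48 = 528

528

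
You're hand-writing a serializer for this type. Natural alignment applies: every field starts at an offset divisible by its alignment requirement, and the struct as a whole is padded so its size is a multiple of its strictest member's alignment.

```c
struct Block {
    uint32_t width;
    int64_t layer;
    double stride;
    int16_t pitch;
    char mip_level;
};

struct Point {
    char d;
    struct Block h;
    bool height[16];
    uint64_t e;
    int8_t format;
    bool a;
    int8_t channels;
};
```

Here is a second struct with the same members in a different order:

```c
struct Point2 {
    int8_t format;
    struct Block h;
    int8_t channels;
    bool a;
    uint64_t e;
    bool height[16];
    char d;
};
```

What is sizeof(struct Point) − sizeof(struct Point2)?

Block: 0..4  width  (4B, 4-aligned); 4..8  -- padding (4B); 8..16  layer  (8B, 8-aligned); 16..24  stride  (8B, 8-aligned); 24..26  pitch  (2B, 2-aligned); 26..27  mip_level  (1B, 1-aligned); 27..32  -- tail padding (5B); sizeof = 32, alignof = 8
0..1  d  (1B, 1-aligned)
1..8  -- padding (7B)
8..40  h  (32B, 8-aligned)
40..56  height  (16B, 1-aligned)
56..64  e  (8B, 8-aligned)
64..65  format  (1B, 1-aligned)
65..66  a  (1B, 1-aligned)
66..67  channels  (1B, 1-aligned)
67..72  -- tail padding (5B)
sizeof = 72, alignof = 8
— Point2 —
0..1  format  (1B, 1-aligned)
1..8  -- padding (7B)
8..40  h  (32B, 8-aligned)
40..41  channels  (1B, 1-aligned)
41..42  a  (1B, 1-aligned)
42..48  -- padding (6B)
48..56  e  (8B, 8-aligned)
56..72  height  (16B, 1-aligned)
72..73  d  (1B, 1-aligned)
73..80  -- tail padding (7B)
sizeof = 80, alignof = 8
72 − 80 = -8

-8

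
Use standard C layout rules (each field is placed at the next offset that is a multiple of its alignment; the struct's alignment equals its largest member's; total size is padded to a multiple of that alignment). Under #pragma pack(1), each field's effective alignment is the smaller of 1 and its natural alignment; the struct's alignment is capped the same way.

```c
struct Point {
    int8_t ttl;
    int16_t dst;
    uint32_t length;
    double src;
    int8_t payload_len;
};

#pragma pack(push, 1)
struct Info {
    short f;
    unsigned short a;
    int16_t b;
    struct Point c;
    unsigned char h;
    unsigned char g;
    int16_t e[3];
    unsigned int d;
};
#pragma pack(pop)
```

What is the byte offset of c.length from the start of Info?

Point: @0: ttl [1B, align 1] → 1; +1 pad (align 2); @2: dst [2B, align 2] → 4; @4: length [4B, align 4] → 8; @8: src [8B, align 8] → 16; @16: payload_len [1B, align 1] → 17; +7 tail pad (align 8); size 24, align 8
@0: f [2B, align 1] → 2
@2: a [2B, align 1] → 4
@4: b [2B, align 1] → 6
@6: c [24B, align 1] → 30
within Point: length at 4
6 + 4 = 10

10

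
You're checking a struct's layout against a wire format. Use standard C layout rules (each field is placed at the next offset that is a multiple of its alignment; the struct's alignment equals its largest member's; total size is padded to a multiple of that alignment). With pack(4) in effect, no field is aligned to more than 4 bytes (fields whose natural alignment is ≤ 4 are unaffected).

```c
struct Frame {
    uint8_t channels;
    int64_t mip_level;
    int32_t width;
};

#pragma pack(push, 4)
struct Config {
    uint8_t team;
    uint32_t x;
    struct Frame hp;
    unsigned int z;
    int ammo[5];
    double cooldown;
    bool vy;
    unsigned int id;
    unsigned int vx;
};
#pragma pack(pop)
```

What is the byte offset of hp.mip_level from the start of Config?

16

Frame: channels at 0 (size 1, align 1) → ends 1; pad 7 to align 8 for mip_level; mip_level at 8 (size 8, align 8) → ends 16; width at 16 (size 4, align 4) → ends 20; tail pad 4 to reach multiple of 8; total 24 bytes, alignment 8
team at 0 (size 1, align 1) → ends 1
pad 3 to align 4 for x
x at 4 (size 4, align 4) → ends 8
hp at 8 (size 24, align 4) → ends 32
within Frame: mip_level at 8
8 + 8 = 16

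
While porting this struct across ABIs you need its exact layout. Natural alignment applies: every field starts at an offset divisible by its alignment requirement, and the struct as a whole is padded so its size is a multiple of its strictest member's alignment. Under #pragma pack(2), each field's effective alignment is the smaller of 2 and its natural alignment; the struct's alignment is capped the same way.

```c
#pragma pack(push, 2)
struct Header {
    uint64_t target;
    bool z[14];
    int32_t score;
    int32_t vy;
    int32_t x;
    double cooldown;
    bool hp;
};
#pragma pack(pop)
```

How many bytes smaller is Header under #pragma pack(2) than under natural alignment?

12

natural layout:
  target at 0 (size 8, align 8) → ends 8
  z at 8 (size 14, align 1) → ends 22
  pad 2 to align 4 for score
  score at 24 (size 4, align 4) → ends 28
  vy at 28 (size 4, align 4) → ends 32
  x at 32 (size 4, align 4) → ends 36
  pad 4 to align 8 for cooldown
  cooldown at 40 (size 8, align 8) → ends 48
  hp at 48 (size 1, align 1) → ends 49
  tail pad 7 to reach multiple of 8
  total 56 bytes, alignment 8
packed(2) layout:
  target at 0 (size 8, align 2) → ends 8
  z at 8 (size 14, align 1) → ends 22
  score at 22 (size 4, align 2) → ends 26
  vy at 26 (size 4, align 2) → ends 30
  x at 30 (size 4, align 2) → ends 34
  cooldown at 34 (size 8, align 2) → ends 42
  hp at 42 (size 1, align 1) → ends 43
  tail pad 1 to reach multiple of 2
  total 44 bytes, alignment 2
56 − 44 = 12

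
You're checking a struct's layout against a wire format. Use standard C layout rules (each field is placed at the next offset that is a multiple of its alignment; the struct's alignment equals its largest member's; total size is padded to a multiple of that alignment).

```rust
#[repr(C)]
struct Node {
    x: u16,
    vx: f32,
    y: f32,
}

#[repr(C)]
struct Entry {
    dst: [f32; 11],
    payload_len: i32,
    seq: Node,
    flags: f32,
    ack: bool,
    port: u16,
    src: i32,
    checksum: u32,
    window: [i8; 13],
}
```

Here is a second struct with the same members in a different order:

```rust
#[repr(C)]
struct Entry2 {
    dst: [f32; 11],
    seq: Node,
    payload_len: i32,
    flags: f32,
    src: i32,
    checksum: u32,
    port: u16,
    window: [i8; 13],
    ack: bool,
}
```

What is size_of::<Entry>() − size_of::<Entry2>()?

4

Node: 0..2  x  (2B, 2-aligned); 2..4  -- padding (2B); 4..8  vx  (4B, 4-aligned); 8..12  y  (4B, 4-aligned); sizeof = 12, alignof = 4
0..44  dst  (44B, 4-aligned)
44..48  payload_len  (4B, 4-aligned)
48..60  seq  (12B, 4-aligned)
60..64  flags  (4B, 4-aligned)
64..65  ack  (1B, 1-aligned)
65..66  -- padding (1B)
66..68  port  (2B, 2-aligned)
68..72  src  (4B, 4-aligned)
72..76  checksum  (4B, 4-aligned)
76..89  window  (13B, 1-aligned)
89..92  -- tail padding (3B)
sizeof = 92, alignof = 4
— Entry2 —
0..44  dst  (44B, 4-aligned)
44..56  seq  (12B, 4-aligned)
56..60  payload_len  (4B, 4-aligned)
60..64  flags  (4B, 4-aligned)
64..68  src  (4B, 4-aligned)
68..72  checksum  (4B, 4-aligned)
72..74  port  (2B, 2-aligned)
74..87  window  (13B, 1-aligned)
87..88  ack  (1B, 1-aligned)
sizeof = 88, alignof = 4
92 − 88 = 4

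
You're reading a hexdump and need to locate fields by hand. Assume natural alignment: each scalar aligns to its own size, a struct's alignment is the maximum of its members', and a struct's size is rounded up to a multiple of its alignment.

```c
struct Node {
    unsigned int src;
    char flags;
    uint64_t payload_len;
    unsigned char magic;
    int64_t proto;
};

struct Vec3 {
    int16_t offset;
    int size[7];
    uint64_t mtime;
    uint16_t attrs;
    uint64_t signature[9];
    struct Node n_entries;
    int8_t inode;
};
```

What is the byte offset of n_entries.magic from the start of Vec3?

136

Node: src at 0 (size 4, align 4) → ends 4; flags at 4 (size 1, align 1) → ends 5; pad 3 to align 8 for payload_len; payload_len at 8 (size 8, align 8) → ends 16; magic at 16 (size 1, align 1) → ends 17; pad 7 to align 8 for proto; proto at 24 (size 8, align 8) → ends 32; total 32 bytes, alignment 8
offset at 0 (size 2, align 2) → ends 2
pad 2 to align 4 for size
size at 4 (size 28, align 4) → ends 32
mtime at 32 (size 8, align 8) → ends 40
attrs at 40 (size 2, align 2) → ends 42
pad 6 to align 8 for signature
signature at 48 (size 72, align 8) → ends 120
n_entries at 120 (size 32, align 8) → ends 152
within Node: magic at 16
120 + 16 = 136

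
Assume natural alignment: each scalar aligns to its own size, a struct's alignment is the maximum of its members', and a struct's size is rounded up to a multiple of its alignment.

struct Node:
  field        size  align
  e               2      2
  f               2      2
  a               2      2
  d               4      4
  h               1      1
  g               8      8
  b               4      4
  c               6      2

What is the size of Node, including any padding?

0..2  e  (2B, 2-aligned)
2..4  f  (2B, 2-aligned)
4..6  a  (2B, 2-aligned)
6..8  -- padding (2B)
8..12  d  (4B, 4-aligned)
12..13  h  (1B, 1-aligned)
13..16  -- padding (3B)
16..24  g  (8B, 8-aligned)
24..28  b  (4B, 4-aligned)
28..34  c  (6B, 2-aligned)
34..40  -- tail padding (6B)
sizeof = 40, alignof = 8

40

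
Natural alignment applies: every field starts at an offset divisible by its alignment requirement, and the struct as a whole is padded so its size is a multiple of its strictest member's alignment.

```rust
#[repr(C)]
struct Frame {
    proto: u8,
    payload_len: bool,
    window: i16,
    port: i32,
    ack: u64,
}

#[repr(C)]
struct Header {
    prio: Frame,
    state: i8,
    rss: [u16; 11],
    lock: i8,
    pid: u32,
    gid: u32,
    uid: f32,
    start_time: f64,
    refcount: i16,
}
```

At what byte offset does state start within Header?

Frame: 0..1  proto  (1B, 1-aligned); 1..2  payload_len  (1B, 1-aligned); 2..4  window  (2B, 2-aligned); 4..8  port  (4B, 4-aligned); 8..16  ack  (8B, 8-aligned); sizeof = 16, alignof = 8
0..16  prio  (16B, 8-aligned)
16..17  state  (1B, 1-aligned)

16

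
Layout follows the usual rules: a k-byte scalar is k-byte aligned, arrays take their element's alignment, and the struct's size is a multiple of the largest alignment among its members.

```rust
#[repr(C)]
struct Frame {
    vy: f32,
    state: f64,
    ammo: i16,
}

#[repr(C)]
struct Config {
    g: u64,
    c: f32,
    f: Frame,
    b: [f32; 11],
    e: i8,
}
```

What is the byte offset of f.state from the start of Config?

24

Frame: @0: vy [4B, align 4] → 4; +4 pad (align 8); @8: state [8B, align 8] → 16; @16: ammo [2B, align 2] → 18; +6 tail pad (align 8); size 24, align 8
@0: g [8B, align 8] → 8
@8: c [4B, align 4] → 12
+4 pad (align 8)
@16: f [24B, align 8] → 40
within Frame: state at 8
16 + 8 = 24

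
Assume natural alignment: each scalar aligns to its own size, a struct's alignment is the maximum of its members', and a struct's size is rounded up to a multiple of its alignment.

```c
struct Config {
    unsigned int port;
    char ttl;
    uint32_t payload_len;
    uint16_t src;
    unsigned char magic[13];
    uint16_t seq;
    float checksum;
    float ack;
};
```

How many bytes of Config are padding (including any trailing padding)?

6

port at 0 (size 4, align 4) → ends 4
ttl at 4 (size 1, align 1) → ends 5
pad 3 to align 4 for payload_len
payload_len at 8 (size 4, align 4) → ends 12
src at 12 (size 2, align 2) → ends 14
magic at 14 (size 13, align 1) → ends 27
pad 1 to align 2 for seq
seq at 28 (size 2, align 2) → ends 30
pad 2 to align 4 for checksum
checksum at 32 (size 4, align 4) → ends 36
ack at 36 (size 4, align 4) → ends 40
total 40 bytes, alignment 4
data bytes 34, size 40 → padding 6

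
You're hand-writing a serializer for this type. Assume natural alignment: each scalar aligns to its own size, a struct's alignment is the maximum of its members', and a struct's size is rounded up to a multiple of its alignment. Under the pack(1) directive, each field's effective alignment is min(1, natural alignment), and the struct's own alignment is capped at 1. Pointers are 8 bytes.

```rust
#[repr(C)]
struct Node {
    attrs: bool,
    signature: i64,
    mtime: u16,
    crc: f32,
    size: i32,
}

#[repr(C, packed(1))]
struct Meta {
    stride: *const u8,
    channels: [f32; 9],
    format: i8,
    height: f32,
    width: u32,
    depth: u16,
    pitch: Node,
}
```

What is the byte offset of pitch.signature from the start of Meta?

Node: @0: attrs [1B, align 1] → 1; +7 pad (align 8); @8: signature [8B, align 8] → 16; @16: mtime [2B, align 2] → 18; +2 pad (align 4); @20: crc [4B, align 4] → 24; @24: size [4B, align 4] → 28; +4 tail pad (align 8); size 32, align 8
@0: stride [8B, align 1] → 8
@8: channels [36B, align 1] → 44
@44: format [1B, align 1] → 45
@45: height [4B, align 1] → 49
@49: width [4B, align 1] → 53
@53: depth [2B, align 1] → 55
@55: pitch [32B, align 1] → 87
within Node: signature at 8
55 + 8 = 63

63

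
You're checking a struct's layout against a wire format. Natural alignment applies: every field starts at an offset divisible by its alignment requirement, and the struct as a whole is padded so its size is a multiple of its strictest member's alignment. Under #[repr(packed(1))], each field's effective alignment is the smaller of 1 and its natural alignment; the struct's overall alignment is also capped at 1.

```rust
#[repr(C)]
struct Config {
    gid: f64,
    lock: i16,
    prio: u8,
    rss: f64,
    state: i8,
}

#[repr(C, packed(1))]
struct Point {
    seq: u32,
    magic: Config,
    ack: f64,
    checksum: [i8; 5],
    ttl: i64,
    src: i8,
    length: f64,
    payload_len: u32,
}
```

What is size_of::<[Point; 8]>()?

560

Config: gid at 0 (size 8, align 8) → ends 8; lock at 8 (size 2, align 2) → ends 10; prio at 10 (size 1, align 1) → ends 11; pad 5 to align 8 for rss; rss at 16 (size 8, align 8) → ends 24; state at 24 (size 1, align 1) → ends 25; tail pad 7 to reach multiple of 8; total 32 bytes, alignment 8
seq at 0 (size 4, align 1) → ends 4
magic at 4 (size 32, align 1) → ends 36
ack at 36 (size 8, align 1) → ends 44
checksum at 44 (size 5, align 1) → ends 49
ttl at 49 (size 8, align 1) → ends 57
src at 57 (size 1, align 1) → ends 58
length at 58 (size 8, align 1) → ends 66
payload_len at 66 (size 4, align 1) → ends 70
total 70 bytes, alignment 1
array of 8: 8 × 70 = 560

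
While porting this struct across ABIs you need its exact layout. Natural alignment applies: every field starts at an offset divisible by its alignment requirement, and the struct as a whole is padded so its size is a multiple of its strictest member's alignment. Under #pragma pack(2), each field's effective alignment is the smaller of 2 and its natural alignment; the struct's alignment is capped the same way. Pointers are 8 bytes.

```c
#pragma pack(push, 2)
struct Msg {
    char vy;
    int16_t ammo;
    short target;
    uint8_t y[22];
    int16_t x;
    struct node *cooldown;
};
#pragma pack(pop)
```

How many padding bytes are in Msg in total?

1

0..1  vy  (1B, 1-aligned)
1..2  -- padding (1B)
2..4  ammo  (2B, 2-aligned)
4..6  target  (2B, 2-aligned)
6..28  y  (22B, 1-aligned)
28..30  x  (2B, 2-aligned)
30..38  cooldown  (8B, 2-aligned)
sizeof = 38, alignof = 2
data bytes 37, size 38 → padding 1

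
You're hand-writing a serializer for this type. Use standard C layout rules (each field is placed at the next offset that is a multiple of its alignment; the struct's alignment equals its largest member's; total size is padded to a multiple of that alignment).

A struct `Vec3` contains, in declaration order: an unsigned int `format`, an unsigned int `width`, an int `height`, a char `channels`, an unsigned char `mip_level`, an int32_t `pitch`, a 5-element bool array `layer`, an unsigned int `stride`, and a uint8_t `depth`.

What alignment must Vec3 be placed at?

member alignments: format=4, width=4, height=4, channels=1, mip_level=1, pitch=4, layer=1, stride=4, depth=1
max = 4

4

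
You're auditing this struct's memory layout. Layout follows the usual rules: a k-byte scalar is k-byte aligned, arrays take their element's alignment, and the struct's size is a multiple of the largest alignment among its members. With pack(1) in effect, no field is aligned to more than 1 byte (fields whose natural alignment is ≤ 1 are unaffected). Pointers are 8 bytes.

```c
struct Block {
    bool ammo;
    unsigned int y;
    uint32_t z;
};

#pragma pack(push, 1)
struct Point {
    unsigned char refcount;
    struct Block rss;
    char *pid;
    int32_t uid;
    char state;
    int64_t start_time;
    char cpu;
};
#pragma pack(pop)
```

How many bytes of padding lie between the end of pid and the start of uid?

0

Block: @0: ammo [1B, align 1] → 1; +3 pad (align 4); @4: y [4B, align 4] → 8; @8: z [4B, align 4] → 12; size 12, align 4
@0: refcount [1B, align 1] → 1
@1: rss [12B, align 1] → 13
@13: pid [8B, align 1] → 21
@21: uid [4B, align 1] → 25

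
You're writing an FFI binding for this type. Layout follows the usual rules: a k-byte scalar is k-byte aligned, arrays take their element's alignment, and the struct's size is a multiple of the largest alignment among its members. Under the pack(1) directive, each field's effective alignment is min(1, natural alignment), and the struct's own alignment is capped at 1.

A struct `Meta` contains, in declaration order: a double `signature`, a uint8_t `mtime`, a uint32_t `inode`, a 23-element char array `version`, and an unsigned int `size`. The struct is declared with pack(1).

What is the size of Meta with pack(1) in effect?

@0: signature [8B, align 1] → 8
@8: mtime [1B, align 1] → 9
@9: inode [4B, align 1] → 13
@13: version [23B, align 1] → 36
@36: size [4B, align 1] → 40
size 40, align 1

40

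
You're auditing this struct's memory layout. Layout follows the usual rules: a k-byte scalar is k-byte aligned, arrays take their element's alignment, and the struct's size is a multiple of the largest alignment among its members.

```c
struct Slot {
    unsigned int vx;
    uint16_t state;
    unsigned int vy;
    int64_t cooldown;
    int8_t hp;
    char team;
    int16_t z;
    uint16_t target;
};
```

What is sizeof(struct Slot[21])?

@0: vx [4B, align 4] → 4
@4: state [2B, align 2] → 6
+2 pad (align 4)
@8: vy [4B, align 4] → 12
+4 pad (align 8)
@16: cooldown [8B, align 8] → 24
@24: hp [1B, align 1] → 25
@25: team [1B, align 1] → 26
@26: z [2B, align 2] → 28
@28: target [2B, align 2] → 30
+2 tail pad (align 8)
size 32, align 8
array of 21: 21 × 32 = 672

672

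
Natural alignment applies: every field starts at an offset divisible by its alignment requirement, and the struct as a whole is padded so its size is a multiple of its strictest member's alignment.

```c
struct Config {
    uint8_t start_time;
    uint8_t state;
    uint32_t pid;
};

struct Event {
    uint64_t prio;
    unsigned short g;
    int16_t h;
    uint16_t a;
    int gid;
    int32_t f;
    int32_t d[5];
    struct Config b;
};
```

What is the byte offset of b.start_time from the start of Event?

44

Config: start_time at 0 (size 1, align 1) → ends 1; state at 1 (size 1, align 1) → ends 2; pad 2 to align 4 for pid; pid at 4 (size 4, align 4) → ends 8; total 8 bytes, alignment 4
prio at 0 (size 8, align 8) → ends 8
g at 8 (size 2, align 2) → ends 10
h at 10 (size 2, align 2) → ends 12
a at 12 (size 2, align 2) → ends 14
pad 2 to align 4 for gid
gid at 16 (size 4, align 4) → ends 20
f at 20 (size 4, align 4) → ends 24
d at 24 (size 20, align 4) → ends 44
b at 44 (size 8, align 4) → ends 52
within Config: start_time at 0
44 + 0 = 44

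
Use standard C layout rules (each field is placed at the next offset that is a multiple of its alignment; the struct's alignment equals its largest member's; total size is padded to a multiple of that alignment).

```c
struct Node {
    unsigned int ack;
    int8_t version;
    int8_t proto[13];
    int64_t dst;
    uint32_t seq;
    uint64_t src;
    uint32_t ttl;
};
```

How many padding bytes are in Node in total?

14

@0: ack [4B, align 4] → 4
@4: version [1B, align 1] → 5
@5: proto [13B, align 1] → 18
+6 pad (align 8)
@24: dst [8B, align 8] → 32
@32: seq [4B, align 4] → 36
+4 pad (align 8)
@40: src [8B, align 8] → 48
@48: ttl [4B, align 4] → 52
+4 tail pad (align 8)
size 56, align 8
data bytes 42, size 56 → padding 14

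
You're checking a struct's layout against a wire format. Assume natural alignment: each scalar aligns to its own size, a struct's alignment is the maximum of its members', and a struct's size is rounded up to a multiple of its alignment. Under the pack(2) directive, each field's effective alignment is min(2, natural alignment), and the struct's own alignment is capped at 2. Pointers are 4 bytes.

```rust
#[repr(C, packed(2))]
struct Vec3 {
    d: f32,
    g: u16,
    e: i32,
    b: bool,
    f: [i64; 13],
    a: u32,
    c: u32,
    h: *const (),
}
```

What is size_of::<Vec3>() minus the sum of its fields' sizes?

1

d at 0 (size 4, align 2) → ends 4
g at 4 (size 2, align 2) → ends 6
e at 6 (size 4, align 2) → ends 10
b at 10 (size 1, align 1) → ends 11
pad 1 to align 2 for f
f at 12 (size 104, align 2) → ends 116
a at 116 (size 4, align 2) → ends 120
c at 120 (size 4, align 2) → ends 124
h at 124 (size 4, align 2) → ends 128
total 128 bytes, alignment 2
data bytes 127, size 128 → padding 1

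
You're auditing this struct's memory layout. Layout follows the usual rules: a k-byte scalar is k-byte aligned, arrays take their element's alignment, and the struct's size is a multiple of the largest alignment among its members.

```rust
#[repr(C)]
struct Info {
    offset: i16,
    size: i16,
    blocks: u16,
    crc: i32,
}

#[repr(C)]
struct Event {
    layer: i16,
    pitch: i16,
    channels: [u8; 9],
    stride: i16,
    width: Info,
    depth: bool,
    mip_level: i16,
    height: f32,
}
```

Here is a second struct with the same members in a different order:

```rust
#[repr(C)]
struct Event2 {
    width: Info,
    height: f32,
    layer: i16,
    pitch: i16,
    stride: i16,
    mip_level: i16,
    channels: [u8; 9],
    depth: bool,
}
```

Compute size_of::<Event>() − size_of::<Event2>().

0

Info: 0..2  offset  (2B, 2-aligned); 2..4  size  (2B, 2-aligned); 4..6  blocks  (2B, 2-aligned); 6..8  -- padding (2B); 8..12  crc  (4B, 4-aligned); sizeof = 12, alignof = 4
0..2  layer  (2B, 2-aligned)
2..4  pitch  (2B, 2-aligned)
4..13  channels  (9B, 1-aligned)
13..14  -- padding (1B)
14..16  stride  (2B, 2-aligned)
16..28  width  (12B, 4-aligned)
28..29  depth  (1B, 1-aligned)
29..30  -- padding (1B)
30..32  mip_level  (2B, 2-aligned)
32..36  height  (4B, 4-aligned)
sizeof = 36, alignof = 4
— Event2 —
0..12  width  (12B, 4-aligned)
12..16  height  (4B, 4-aligned)
16..18  layer  (2B, 2-aligned)
18..20  pitch  (2B, 2-aligned)
20..22  stride  (2B, 2-aligned)
22..24  mip_level  (2B, 2-aligned)
24..33  channels  (9B, 1-aligned)
33..34  depth  (1B, 1-aligned)
34..36  -- tail padding (2B)
sizeof = 36, alignof = 4
36 − 36 = 0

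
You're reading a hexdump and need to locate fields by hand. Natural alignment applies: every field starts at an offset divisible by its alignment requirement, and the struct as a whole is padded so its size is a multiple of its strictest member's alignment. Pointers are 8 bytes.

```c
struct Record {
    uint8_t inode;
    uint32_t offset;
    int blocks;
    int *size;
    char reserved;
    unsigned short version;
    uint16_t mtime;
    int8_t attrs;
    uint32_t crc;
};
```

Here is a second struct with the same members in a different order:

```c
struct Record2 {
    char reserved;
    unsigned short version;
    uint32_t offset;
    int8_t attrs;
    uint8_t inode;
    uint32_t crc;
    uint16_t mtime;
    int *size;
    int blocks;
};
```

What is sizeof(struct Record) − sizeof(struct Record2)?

inode at 0 (size 1, align 1) → ends 1
pad 3 to align 4 for offset
offset at 4 (size 4, align 4) → ends 8
blocks at 8 (size 4, align 4) → ends 12
pad 4 to align 8 for size
size at 16 (size 8, align 8) → ends 24
reserved at 24 (size 1, align 1) → ends 25
pad 1 to align 2 for version
version at 26 (size 2, align 2) → ends 28
mtime at 28 (size 2, align 2) → ends 30
attrs at 30 (size 1, align 1) → ends 31
pad 1 to align 4 for crc
crc at 32 (size 4, align 4) → ends 36
tail pad 4 to reach multiple of 8
total 40 bytes, alignment 8
— Record2 —
reserved at 0 (size 1, align 1) → ends 1
pad 1 to align 2 for version
version at 2 (size 2, align 2) → ends 4
offset at 4 (size 4, align 4) → ends 8
attrs at 8 (size 1, align 1) → ends 9
inode at 9 (size 1, align 1) → ends 10
pad 2 to align 4 for crc
crc at 12 (size 4, align 4) → ends 16
mtime at 16 (size 2, align 2) → ends 18
pad 6 to align 8 for size
size at 24 (size 8, align 8) → ends 32
blocks at 32 (size 4, align 4) → ends 36
tail pad 4 to reach multiple of 8
total 40 bytes, alignment 8
40 − 40 = 0

0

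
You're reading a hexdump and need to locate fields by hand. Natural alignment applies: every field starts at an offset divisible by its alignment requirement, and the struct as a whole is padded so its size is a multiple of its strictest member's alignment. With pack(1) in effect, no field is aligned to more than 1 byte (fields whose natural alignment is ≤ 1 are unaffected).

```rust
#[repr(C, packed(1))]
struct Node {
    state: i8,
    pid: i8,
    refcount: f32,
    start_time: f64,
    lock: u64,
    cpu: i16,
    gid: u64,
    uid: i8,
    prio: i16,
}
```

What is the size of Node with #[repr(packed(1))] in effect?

35

state at 0 (size 1, align 1) → ends 1
pid at 1 (size 1, align 1) → ends 2
refcount at 2 (size 4, align 1) → ends 6
start_time at 6 (size 8, align 1) → ends 14
lock at 14 (size 8, align 1) → ends 22
cpu at 22 (size 2, align 1) → ends 24
gid at 24 (size 8, align 1) → ends 32
uid at 32 (size 1, align 1) → ends 33
prio at 33 (size 2, align 1) → ends 35
total 35 bytes, alignment 1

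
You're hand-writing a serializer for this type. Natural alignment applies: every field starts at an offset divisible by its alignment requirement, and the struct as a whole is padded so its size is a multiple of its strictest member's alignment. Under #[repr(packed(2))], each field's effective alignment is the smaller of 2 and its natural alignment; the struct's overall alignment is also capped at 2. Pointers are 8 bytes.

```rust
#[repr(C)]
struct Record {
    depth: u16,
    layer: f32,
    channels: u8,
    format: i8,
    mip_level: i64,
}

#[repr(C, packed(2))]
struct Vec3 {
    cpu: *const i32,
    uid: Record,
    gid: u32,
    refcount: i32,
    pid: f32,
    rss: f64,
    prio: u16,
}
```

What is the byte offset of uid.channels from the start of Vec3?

Record: 0..2  depth  (2B, 2-aligned); 2..4  -- padding (2B); 4..8  layer  (4B, 4-aligned); 8..9  channels  (1B, 1-aligned); 9..10  format  (1B, 1-aligned); 10..16  -- padding (6B); 16..24  mip_level  (8B, 8-aligned); sizeof = 24, alignof = 8
0..8  cpu  (8B, 2-aligned)
8..32  uid  (24B, 2-aligned)
within Record: channels at 8
8 + 8 = 16

16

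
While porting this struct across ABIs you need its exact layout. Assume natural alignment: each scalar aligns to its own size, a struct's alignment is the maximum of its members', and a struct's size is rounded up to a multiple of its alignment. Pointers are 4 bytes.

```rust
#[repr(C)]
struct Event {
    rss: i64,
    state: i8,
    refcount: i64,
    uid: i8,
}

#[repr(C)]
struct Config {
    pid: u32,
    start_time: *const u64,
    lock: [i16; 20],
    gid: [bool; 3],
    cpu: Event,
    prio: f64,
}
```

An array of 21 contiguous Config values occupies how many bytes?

Event: @0: rss [8B, align 8] → 8; @8: state [1B, align 1] → 9; +7 pad (align 8); @16: refcount [8B, align 8] → 24; @24: uid [1B, align 1] → 25; +7 tail pad (align 8); size 32, align 8
@0: pid [4B, align 4] → 4
@4: start_time [4B, align 4] → 8
@8: lock [40B, align 2] → 48
@48: gid [3B, align 1] → 51
+5 pad (align 8)
@56: cpu [32B, align 8] → 88
@88: prio [8B, align 8] → 96
size 96, align 8
array of 21: 21 × 96 = 2016

2016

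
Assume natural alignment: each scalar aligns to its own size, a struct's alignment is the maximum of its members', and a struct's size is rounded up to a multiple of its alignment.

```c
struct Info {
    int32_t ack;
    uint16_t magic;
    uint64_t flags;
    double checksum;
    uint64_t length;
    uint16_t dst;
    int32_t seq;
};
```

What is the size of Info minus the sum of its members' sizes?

4

@0: ack [4B, align 4] → 4
@4: magic [2B, align 2] → 6
+2 pad (align 8)
@8: flags [8B, align 8] → 16
@16: checksum [8B, align 8] → 24
@24: length [8B, align 8] → 32
@32: dst [2B, align 2] → 34
+2 pad (align 4)
@36: seq [4B, align 4] → 40
size 40, align 8
data bytes 36, size 40 → padding 4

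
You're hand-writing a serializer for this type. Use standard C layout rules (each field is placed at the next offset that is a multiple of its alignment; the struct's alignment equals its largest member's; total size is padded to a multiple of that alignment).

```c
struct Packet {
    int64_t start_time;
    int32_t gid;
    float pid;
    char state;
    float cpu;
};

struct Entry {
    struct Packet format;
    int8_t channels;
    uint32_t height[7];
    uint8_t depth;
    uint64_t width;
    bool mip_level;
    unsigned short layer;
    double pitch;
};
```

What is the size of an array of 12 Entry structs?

1056

Packet: 0..8  start_time  (8B, 8-aligned); 8..12  gid  (4B, 4-aligned); 12..16  pid  (4B, 4-aligned); 16..17  state  (1B, 1-aligned); 17..20  -- padding (3B); 20..24  cpu  (4B, 4-aligned); sizeof = 24, alignof = 8
0..24  format  (24B, 8-aligned)
24..25  channels  (1B, 1-aligned)
25..28  -- padding (3B)
28..56  height  (28B, 4-aligned)
56..57  depth  (1B, 1-aligned)
57..64  -- padding (7B)
64..72  width  (8B, 8-aligned)
72..73  mip_level  (1B, 1-aligned)
73..74  -- padding (1B)
74..76  layer  (2B, 2-aligned)
76..80  -- padding (4B)
80..88  pitch  (8B, 8-aligned)
sizeof = 88, alignof = 8
array of 12: 12 × 88 = 1056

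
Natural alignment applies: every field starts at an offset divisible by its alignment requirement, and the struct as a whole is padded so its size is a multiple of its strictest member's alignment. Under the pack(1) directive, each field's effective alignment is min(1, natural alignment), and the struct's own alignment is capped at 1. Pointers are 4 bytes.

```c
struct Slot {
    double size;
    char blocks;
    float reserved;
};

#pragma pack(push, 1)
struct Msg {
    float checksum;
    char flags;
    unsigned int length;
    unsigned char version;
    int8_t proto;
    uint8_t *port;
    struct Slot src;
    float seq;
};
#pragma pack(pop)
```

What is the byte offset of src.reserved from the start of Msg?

Slot: size at 0 (size 8, align 8) → ends 8; blocks at 8 (size 1, align 1) → ends 9; pad 3 to align 4 for reserved; reserved at 12 (size 4, align 4) → ends 16; total 16 bytes, alignment 8
checksum at 0 (size 4, align 1) → ends 4
flags at 4 (size 1, align 1) → ends 5
length at 5 (size 4, align 1) → ends 9
version at 9 (size 1, align 1) → ends 10
proto at 10 (size 1, align 1) → ends 11
port at 11 (size 4, align 1) → ends 15
src at 15 (size 16, align 1) → ends 31
within Slot: reserved at 12
15 + 12 = 27

27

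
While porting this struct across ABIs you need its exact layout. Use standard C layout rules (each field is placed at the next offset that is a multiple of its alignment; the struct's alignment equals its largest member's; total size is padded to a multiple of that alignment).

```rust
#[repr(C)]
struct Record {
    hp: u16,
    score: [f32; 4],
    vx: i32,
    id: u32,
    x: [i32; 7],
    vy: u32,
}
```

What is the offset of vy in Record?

56

@0: hp [2B, align 2] → 2
+2 pad (align 4)
@4: score [16B, align 4] → 20
@20: vx [4B, align 4] → 24
@24: id [4B, align 4] → 28
@28: x [28B, align 4] → 56
@56: vy [4B, align 4] → 60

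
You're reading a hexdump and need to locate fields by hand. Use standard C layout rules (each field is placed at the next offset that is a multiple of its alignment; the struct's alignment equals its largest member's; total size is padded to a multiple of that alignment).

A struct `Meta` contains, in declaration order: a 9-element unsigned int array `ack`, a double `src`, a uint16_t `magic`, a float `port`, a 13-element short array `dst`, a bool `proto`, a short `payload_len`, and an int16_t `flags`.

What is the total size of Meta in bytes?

0..36  ack  (36B, 4-aligned)
36..40  -- padding (4B)
40..48  src  (8B, 8-aligned)
48..50  magic  (2B, 2-aligned)
50..52  -- padding (2B)
52..56  port  (4B, 4-aligned)
56..82  dst  (26B, 2-aligned)
82..83  proto  (1B, 1-aligned)
83..84  -- padding (1B)
84..86  payload_len  (2B, 2-aligned)
86..88  flags  (2B, 2-aligned)
sizeof = 88, alignof = 8

88 bytes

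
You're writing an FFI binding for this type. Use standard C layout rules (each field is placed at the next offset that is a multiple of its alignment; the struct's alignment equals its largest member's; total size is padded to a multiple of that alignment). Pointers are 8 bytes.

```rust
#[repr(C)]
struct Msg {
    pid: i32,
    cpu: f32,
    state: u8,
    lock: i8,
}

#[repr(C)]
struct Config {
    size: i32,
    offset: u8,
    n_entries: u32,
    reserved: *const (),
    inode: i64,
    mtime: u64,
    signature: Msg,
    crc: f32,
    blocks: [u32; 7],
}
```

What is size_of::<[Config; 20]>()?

Msg: 0..4  pid  (4B, 4-aligned); 4..8  cpu  (4B, 4-aligned); 8..9  state  (1B, 1-aligned); 9..10  lock  (1B, 1-aligned); 10..12  -- tail padding (2B); sizeof = 12, alignof = 4
0..4  size  (4B, 4-aligned)
4..5  offset  (1B, 1-aligned)
5..8  -- padding (3B)
8..12  n_entries  (4B, 4-aligned)
12..16  -- padding (4B)
16..24  reserved  (8B, 8-aligned)
24..32  inode  (8B, 8-aligned)
32..40  mtime  (8B, 8-aligned)
40..52  signature  (12B, 4-aligned)
52..56  crc  (4B, 4-aligned)
56..84  blocks  (28B, 4-aligned)
84..88  -- tail padding (4B)
sizeof = 88, alignof = 8
array of 20: 20 × 88 = 1760

1760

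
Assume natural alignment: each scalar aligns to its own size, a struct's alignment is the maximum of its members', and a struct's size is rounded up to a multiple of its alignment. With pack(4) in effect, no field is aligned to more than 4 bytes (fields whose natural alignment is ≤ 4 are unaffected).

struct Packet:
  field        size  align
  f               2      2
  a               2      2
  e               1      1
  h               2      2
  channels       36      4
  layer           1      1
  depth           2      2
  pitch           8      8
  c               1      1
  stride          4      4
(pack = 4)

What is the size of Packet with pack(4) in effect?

64

f at 0 (size 2, align 2) → ends 2
a at 2 (size 2, align 2) → ends 4
e at 4 (size 1, align 1) → ends 5
pad 1 to align 2 for h
h at 6 (size 2, align 2) → ends 8
channels at 8 (size 36, align 4) → ends 44
layer at 44 (size 1, align 1) → ends 45
pad 1 to align 2 for depth
depth at 46 (size 2, align 2) → ends 48
pitch at 48 (size 8, align 4) → ends 56
c at 56 (size 1, align 1) → ends 57
pad 3 to align 4 for stride
stride at 60 (size 4, align 4) → ends 64
total 64 bytes, alignment 4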